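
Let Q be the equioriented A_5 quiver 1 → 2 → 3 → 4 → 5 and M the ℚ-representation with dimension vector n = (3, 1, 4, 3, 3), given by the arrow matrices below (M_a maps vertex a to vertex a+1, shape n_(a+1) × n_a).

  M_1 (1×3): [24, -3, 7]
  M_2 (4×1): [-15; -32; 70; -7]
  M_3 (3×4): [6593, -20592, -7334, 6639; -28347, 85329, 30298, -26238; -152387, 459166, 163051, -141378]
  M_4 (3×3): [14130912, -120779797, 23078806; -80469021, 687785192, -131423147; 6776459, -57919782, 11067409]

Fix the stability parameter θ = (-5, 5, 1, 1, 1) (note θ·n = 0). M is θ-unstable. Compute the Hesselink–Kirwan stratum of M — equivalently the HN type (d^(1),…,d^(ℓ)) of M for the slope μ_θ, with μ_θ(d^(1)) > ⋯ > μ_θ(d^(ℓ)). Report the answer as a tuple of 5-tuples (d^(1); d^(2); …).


Barcode: M ≅ I[1,1]^2, I[1,5], I[3,3], I[3,4], I[3,5], I[5,5]. HN layers by μ_θ (3 steps, strictly decreasing):
  μ^(1)=2; μ^(2)=1; μ^(3)=-5

((0, 1, 1, 1, 1); (0, 0, 3, 2, 2); (3, 0, 0, 0, 0))


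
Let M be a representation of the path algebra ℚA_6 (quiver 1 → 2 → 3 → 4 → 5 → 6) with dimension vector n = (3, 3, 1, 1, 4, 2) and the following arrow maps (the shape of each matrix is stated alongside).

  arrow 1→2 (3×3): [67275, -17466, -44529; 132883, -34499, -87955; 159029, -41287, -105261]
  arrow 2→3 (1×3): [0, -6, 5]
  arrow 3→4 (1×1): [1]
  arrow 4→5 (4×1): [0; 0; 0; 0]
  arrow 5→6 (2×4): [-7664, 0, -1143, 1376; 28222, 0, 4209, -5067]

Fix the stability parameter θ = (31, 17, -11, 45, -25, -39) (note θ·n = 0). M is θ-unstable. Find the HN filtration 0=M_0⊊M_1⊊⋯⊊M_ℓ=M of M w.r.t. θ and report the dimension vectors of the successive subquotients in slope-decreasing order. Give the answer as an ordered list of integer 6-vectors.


Interval decomposition of M: I[1,2]^2, I[1,4], I[5,5]^2, I[5,6]^2.
HN type (ℓ=5): μ^(1)=45; μ^(2)=24; μ^(3)=37/3; μ^(4)=-25; μ^(5)=-32

((0, 0, 0, 1, 0, 0); (2, 2, 0, 0, 0, 0); (1, 1, 1, 0, 0, 0); (0, 0, 0, 0, 2, 0); (0, 0, 0, 0, 2, 2))


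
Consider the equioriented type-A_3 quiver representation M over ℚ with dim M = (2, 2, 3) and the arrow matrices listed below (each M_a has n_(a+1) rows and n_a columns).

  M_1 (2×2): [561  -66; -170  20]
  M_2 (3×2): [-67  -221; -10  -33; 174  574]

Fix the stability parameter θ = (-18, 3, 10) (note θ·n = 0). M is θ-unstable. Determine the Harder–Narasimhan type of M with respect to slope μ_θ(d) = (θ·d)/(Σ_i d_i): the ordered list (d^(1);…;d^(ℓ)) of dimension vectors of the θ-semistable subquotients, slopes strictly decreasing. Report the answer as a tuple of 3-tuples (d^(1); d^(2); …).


Barcode: M ≅ I[1,1], I[1,3], I[2,3], I[3,3]. HN layers by μ_θ (3 steps, strictly decreasing):
  μ^(1)=10; μ^(2)=3; μ^(3)=-18

((0, 0, 3); (0, 2, 0); (2, 0, 0))


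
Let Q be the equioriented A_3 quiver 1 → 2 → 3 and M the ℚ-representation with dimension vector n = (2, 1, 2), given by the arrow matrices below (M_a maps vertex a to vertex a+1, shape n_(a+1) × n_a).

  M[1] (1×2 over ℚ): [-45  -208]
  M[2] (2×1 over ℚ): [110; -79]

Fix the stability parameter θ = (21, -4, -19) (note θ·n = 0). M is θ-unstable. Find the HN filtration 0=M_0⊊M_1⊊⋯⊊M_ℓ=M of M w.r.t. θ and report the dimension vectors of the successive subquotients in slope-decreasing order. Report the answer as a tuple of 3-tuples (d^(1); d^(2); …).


Barcode: M ≅ I[1,1], I[1,3], I[3,3]. HN layers by μ_θ (3 steps, strictly decreasing):
  μ^(1)=21; μ^(2)=-2/3; μ^(3)=-19

((1, 0, 0); (1, 1, 1); (0, 0, 1))


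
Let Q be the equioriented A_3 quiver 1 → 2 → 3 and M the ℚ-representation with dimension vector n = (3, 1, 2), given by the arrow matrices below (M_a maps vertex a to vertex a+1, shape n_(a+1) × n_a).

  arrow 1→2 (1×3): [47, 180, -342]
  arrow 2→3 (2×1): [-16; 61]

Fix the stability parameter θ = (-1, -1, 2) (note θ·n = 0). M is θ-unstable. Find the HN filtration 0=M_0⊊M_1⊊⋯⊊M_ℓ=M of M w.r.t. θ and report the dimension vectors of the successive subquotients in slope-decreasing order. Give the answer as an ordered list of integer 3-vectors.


Interval decomposition of M: I[1,1]^2, I[1,3], I[3,3].
HN type (ℓ=2): μ^(1)=2; μ^(2)=-1

((0, 0, 2); (3, 1, 0))


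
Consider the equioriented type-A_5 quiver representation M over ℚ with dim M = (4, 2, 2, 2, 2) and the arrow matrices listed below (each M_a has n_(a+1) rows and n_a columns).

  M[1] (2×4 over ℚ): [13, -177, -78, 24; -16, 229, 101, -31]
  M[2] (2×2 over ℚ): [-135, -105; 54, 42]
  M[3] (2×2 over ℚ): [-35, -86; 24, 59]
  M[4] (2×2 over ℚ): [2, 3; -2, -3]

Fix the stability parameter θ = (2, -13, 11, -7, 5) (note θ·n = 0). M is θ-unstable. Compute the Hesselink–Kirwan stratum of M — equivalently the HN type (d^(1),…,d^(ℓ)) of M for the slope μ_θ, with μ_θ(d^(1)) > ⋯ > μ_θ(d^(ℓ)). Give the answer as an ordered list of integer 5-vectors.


Barcode: M ≅ I[1,1]^2, I[1,2], I[1,4], I[3,5], I[5,5]. HN layers by μ_θ (3 steps, strictly decreasing):
  μ^(1)=5; μ^(2)=2; μ^(3)=-11/2

((0, 0, 0, 0, 2); (2, 0, 2, 2, 0); (2, 2, 0, 0, 0))


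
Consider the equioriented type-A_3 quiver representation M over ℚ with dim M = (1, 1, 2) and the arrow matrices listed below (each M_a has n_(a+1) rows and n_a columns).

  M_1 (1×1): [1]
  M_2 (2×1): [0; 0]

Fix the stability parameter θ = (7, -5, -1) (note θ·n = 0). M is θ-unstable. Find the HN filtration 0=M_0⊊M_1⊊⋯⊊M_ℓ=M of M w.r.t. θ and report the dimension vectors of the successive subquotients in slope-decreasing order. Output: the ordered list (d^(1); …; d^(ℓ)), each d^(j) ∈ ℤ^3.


Barcode: M ≅ I[1,2], I[3,3]^2. HN layers by μ_θ (2 steps, strictly decreasing):
  μ^(1)=1; μ^(2)=-1

((1, 1, 0); (0, 0, 2))


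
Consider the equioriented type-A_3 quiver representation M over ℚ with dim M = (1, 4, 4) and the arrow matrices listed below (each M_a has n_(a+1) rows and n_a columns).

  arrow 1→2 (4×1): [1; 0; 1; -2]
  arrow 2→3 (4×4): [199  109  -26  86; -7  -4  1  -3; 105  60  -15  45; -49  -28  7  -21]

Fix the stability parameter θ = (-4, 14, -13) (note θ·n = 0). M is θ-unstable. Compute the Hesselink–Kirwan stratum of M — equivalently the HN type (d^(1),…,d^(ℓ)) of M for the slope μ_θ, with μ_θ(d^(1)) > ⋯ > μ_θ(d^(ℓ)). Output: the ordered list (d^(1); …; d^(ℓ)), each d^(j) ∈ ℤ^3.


Via rank(M_{q-1}∘⋯∘M_p): M ≅ I[1,3], I[2,2]^2, I[2,3], I[3,3]^2.
μ_θ-semistable layers: μ^(1)=14; μ^(2)=1/2; μ^(3)=-4; μ^(4)=-13

((0, 2, 0); (0, 2, 2); (1, 0, 0); (0, 0, 2))


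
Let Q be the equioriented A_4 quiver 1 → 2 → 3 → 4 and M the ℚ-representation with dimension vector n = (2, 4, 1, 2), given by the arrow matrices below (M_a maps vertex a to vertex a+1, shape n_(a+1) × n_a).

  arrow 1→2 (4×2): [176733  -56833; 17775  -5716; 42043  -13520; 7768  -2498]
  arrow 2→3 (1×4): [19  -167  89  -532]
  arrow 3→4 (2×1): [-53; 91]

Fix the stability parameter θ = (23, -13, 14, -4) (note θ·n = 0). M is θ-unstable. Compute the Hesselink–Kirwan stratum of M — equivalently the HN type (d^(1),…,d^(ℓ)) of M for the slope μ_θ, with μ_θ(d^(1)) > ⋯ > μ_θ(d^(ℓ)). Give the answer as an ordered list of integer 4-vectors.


Interval decomposition of M: I[1,2], I[1,4], I[2,2]^2, I[4,4].
HN type (ℓ=3): μ^(1)=5; μ^(2)=-4; μ^(3)=-13

((2, 2, 1, 1); (0, 0, 0, 1); (0, 2, 0, 0))


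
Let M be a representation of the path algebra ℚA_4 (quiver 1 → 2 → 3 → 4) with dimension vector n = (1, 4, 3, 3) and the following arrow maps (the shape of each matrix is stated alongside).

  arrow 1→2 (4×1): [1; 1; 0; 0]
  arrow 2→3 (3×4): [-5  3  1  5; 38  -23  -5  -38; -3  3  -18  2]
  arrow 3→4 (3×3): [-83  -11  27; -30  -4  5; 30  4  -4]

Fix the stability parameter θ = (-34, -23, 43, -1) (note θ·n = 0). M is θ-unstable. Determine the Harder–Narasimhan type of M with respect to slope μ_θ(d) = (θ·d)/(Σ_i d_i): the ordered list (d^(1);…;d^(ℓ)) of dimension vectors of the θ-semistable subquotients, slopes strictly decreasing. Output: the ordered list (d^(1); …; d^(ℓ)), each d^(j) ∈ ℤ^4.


Via rank(M_{q-1}∘⋯∘M_p): M ≅ I[1,4], I[2,2], I[2,4]^2.
μ_θ-semistable layers: μ^(1)=21; μ^(2)=-23; μ^(3)=-34

((0, 0, 3, 3); (0, 4, 0, 0); (1, 0, 0, 0))


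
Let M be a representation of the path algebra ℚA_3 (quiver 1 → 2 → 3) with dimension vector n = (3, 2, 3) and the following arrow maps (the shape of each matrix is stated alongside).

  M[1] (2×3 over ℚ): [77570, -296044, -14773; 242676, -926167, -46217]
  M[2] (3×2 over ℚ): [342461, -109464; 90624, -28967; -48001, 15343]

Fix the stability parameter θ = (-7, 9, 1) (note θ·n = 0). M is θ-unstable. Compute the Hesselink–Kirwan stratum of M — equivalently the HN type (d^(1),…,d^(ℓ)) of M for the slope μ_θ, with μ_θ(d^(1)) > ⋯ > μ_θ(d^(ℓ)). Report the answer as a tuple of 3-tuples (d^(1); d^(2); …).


Via rank(M_{q-1}∘⋯∘M_p): M ≅ I[1,1], I[1,3]^2, I[3,3].
μ_θ-semistable layers: μ^(1)=5; μ^(2)=1; μ^(3)=-7

((0, 2, 2); (0, 0, 1); (3, 0, 0))


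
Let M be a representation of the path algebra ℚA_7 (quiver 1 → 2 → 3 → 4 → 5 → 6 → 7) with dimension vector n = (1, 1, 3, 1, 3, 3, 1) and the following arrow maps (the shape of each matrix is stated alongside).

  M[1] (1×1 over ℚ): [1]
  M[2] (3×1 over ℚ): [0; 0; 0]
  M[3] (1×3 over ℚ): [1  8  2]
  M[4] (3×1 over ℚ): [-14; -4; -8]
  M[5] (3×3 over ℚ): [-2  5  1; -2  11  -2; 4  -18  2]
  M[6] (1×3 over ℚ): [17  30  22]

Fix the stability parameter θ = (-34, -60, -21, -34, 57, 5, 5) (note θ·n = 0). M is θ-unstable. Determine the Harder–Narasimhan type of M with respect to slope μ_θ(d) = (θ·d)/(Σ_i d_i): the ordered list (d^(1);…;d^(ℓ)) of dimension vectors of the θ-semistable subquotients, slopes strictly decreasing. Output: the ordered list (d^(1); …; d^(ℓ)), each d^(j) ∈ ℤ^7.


Barcode: M ≅ I[1,2], I[3,3]^2, I[3,5], I[5,6], I[5,7], I[6,6]. HN layers by μ_θ (7 steps, strictly decreasing):
  μ^(1)=57; μ^(2)=31; μ^(3)=67/3; μ^(4)=5; μ^(5)=-21; μ^(6)=-55/2; μ^(7)=-47

((0, 0, 0, 0, 1, 0, 0); (0, 0, 0, 0, 1, 1, 0); (0, 0, 0, 0, 1, 1, 1); (0, 0, 0, 0, 0, 1, 0); (0, 0, 2, 0, 0, 0, 0); (0, 0, 1, 1, 0, 0, 0); (1, 1, 0, 0, 0, 0, 0))


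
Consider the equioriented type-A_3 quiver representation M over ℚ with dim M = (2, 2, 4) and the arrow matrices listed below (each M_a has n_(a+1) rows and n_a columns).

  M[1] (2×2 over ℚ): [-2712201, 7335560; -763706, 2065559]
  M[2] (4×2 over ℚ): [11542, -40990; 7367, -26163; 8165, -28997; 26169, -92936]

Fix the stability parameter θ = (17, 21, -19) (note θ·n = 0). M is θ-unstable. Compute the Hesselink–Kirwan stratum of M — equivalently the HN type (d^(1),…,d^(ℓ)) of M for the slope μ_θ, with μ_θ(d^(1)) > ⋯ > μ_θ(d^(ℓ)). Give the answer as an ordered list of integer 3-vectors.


Via rank(M_{q-1}∘⋯∘M_p): M ≅ I[1,3]^2, I[3,3]^2.
μ_θ-semistable layers: μ^(1)=19/3; μ^(2)=-19

((2, 2, 2); (0, 0, 2))


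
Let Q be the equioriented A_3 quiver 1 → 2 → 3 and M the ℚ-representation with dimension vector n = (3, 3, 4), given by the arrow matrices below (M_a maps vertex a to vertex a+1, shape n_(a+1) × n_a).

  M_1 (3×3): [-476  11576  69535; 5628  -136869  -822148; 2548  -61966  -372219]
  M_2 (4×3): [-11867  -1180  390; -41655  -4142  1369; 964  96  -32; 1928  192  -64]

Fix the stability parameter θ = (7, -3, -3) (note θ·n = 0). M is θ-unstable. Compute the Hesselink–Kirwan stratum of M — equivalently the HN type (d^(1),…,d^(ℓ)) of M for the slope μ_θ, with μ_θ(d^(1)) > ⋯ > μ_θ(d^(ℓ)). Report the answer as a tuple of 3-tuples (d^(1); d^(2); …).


Interval decomposition of M: I[1,1], I[1,2], I[1,3], I[2,3], I[3,3]^2.
HN type (ℓ=4): μ^(1)=7; μ^(2)=2; μ^(3)=1/3; μ^(4)=-3

((1, 0, 0); (1, 1, 0); (1, 1, 1); (0, 1, 3))


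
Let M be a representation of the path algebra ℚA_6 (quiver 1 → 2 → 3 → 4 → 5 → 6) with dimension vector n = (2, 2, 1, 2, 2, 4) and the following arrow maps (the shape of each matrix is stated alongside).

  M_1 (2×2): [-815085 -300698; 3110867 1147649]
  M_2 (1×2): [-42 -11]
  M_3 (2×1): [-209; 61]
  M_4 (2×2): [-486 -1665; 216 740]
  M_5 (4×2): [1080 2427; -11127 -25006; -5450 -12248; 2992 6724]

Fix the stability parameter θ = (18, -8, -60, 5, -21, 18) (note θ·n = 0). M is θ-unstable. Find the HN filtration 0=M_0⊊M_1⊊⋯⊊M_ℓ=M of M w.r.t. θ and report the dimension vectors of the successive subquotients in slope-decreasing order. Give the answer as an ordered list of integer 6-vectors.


Interval decomposition of M: I[1,2], I[1,6], I[4,4], I[5,6], I[6,6]^2.
HN type (ℓ=5): μ^(1)=18; μ^(2)=5; μ^(3)=-8; μ^(4)=-50/3; μ^(5)=-21

((0, 0, 0, 0, 0, 4); (1, 1, 0, 1, 0, 0); (0, 0, 0, 1, 1, 0); (1, 1, 1, 0, 0, 0); (0, 0, 0, 0, 1, 0))


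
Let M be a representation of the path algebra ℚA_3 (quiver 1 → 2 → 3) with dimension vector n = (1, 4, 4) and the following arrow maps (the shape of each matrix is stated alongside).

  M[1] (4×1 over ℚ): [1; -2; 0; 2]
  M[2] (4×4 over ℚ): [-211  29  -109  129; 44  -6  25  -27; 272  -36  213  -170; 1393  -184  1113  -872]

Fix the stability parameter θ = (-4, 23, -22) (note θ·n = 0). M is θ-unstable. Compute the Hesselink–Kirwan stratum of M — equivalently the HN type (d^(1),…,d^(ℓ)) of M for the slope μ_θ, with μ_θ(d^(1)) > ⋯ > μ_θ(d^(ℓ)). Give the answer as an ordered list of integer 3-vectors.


Interval decomposition of M: I[1,3], I[2,3]^3.
HN type (ℓ=2): μ^(1)=1/2; μ^(2)=-4

((0, 4, 4); (1, 0, 0))


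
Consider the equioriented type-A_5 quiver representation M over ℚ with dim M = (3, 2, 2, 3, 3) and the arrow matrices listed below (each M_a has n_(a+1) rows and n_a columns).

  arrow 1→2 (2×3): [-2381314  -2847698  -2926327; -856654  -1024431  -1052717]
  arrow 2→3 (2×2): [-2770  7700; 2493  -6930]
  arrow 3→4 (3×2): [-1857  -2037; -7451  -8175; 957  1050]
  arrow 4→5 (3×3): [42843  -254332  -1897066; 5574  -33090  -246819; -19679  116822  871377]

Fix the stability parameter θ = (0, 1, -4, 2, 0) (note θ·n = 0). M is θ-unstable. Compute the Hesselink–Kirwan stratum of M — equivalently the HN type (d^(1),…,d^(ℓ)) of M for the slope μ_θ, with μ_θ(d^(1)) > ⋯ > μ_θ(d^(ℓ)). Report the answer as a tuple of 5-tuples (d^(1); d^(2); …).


Via rank(M_{q-1}∘⋯∘M_p): M ≅ I[1,1], I[1,2], I[1,5], I[3,5], I[4,4], I[5,5].
μ_θ-semistable layers: μ^(1)=2; μ^(2)=1; μ^(3)=0; μ^(4)=-1; μ^(5)=-4

((0, 0, 0, 1, 0); (0, 1, 0, 2, 2); (2, 0, 0, 0, 1); (1, 1, 1, 0, 0); (0, 0, 1, 0, 0))


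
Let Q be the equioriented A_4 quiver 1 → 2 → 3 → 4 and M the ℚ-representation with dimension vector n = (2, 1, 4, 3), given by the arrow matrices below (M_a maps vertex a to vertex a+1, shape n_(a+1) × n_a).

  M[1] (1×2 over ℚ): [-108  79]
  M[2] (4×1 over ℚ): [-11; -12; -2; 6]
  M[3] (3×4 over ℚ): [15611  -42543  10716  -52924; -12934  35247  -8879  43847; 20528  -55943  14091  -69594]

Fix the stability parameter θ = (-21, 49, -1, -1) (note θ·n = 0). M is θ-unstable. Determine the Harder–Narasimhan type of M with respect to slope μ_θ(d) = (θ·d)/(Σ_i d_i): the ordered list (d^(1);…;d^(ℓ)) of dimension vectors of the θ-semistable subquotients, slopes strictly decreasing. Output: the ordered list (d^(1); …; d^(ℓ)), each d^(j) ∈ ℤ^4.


Via rank(M_{q-1}∘⋯∘M_p): M ≅ I[1,1], I[1,4], I[3,3], I[3,4]^2.
μ_θ-semistable layers: μ^(1)=47/3; μ^(2)=-1; μ^(3)=-21

((0, 1, 1, 1); (0, 0, 3, 2); (2, 0, 0, 0))


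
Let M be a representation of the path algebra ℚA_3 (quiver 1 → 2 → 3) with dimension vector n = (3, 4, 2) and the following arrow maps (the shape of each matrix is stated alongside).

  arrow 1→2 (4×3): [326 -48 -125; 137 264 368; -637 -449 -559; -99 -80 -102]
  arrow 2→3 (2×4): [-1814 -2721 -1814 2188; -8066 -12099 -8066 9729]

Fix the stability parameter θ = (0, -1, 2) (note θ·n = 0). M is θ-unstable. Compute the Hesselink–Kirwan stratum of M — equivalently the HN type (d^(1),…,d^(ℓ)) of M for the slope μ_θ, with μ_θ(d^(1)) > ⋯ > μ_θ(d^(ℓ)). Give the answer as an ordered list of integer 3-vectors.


Via rank(M_{q-1}∘⋯∘M_p): M ≅ I[1,2], I[1,3]^2, I[2,2].
μ_θ-semistable layers: μ^(1)=2; μ^(2)=-1/2; μ^(3)=-1

((0, 0, 2); (3, 3, 0); (0, 1, 0))


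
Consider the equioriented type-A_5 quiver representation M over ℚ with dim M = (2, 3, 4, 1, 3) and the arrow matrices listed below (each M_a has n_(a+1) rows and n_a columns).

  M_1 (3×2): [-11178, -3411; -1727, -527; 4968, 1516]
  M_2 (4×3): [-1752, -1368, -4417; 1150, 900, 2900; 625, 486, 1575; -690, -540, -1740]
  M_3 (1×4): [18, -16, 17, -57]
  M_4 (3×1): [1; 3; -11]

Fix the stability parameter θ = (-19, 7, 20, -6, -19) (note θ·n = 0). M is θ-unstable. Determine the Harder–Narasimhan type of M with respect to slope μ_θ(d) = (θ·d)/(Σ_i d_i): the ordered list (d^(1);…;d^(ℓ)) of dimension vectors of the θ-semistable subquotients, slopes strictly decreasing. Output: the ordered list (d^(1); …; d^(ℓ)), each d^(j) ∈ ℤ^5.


Via rank(M_{q-1}∘⋯∘M_p): M ≅ I[1,2], I[1,5], I[2,3], I[3,3]^2, I[5,5]^2.
μ_θ-semistable layers: μ^(1)=20; μ^(2)=7; μ^(3)=1/2; μ^(4)=-19

((0, 0, 3, 0, 0); (0, 2, 0, 0, 0); (0, 1, 1, 1, 1); (2, 0, 0, 0, 2))


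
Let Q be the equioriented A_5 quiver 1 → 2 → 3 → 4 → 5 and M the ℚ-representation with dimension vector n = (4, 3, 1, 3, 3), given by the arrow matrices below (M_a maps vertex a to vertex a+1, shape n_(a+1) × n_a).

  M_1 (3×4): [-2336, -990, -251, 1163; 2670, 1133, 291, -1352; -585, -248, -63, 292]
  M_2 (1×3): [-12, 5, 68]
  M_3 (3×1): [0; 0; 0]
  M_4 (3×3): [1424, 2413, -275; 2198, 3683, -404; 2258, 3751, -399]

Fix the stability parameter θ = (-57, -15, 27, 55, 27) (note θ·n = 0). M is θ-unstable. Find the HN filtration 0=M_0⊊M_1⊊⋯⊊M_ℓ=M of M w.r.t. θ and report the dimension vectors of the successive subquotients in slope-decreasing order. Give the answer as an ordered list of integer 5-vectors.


Barcode: M ≅ I[1,1], I[1,2]^2, I[1,3], I[4,5]^3. HN layers by μ_θ (4 steps, strictly decreasing):
  μ^(1)=41; μ^(2)=27; μ^(3)=-15; μ^(4)=-57

((0, 0, 0, 3, 3); (0, 0, 1, 0, 0); (0, 3, 0, 0, 0); (4, 0, 0, 0, 0))


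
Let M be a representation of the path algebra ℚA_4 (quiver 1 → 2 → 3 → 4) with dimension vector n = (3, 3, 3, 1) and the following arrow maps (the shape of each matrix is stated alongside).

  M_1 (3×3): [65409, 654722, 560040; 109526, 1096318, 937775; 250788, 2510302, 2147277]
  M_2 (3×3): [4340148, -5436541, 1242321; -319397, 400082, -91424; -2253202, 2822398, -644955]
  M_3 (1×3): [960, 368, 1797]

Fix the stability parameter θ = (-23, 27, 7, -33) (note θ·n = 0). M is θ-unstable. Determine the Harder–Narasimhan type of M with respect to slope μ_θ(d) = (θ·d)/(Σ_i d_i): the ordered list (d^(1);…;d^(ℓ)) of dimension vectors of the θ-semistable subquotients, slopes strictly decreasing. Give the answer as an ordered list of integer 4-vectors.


Via rank(M_{q-1}∘⋯∘M_p): M ≅ I[1,1], I[1,3], I[1,4], I[2,3].
μ_θ-semistable layers: μ^(1)=17; μ^(2)=1/3; μ^(3)=-23

((0, 2, 2, 0); (0, 1, 1, 1); (3, 0, 0, 0))


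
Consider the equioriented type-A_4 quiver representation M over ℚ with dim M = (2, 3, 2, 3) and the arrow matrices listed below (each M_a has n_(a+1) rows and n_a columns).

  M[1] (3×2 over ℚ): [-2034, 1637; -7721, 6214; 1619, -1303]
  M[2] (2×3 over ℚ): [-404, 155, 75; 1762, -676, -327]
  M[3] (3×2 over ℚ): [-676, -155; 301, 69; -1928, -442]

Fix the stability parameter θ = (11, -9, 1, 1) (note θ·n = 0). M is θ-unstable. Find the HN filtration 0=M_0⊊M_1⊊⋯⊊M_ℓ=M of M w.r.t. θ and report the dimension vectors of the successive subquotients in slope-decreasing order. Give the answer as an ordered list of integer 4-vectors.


Interval decomposition of M: I[1,4]^2, I[2,2], I[4,4].
HN type (ℓ=2): μ^(1)=1; μ^(2)=-9

((2, 2, 2, 3); (0, 1, 0, 0))


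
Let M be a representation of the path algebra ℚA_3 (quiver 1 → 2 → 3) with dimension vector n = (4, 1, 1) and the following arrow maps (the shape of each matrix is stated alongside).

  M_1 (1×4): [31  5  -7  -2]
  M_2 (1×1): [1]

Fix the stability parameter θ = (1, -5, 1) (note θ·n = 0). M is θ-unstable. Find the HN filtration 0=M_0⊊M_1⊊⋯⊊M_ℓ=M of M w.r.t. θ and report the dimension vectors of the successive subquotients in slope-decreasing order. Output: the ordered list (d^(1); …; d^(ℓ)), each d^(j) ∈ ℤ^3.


Via rank(M_{q-1}∘⋯∘M_p): M ≅ I[1,1]^3, I[1,3].
μ_θ-semistable layers: μ^(1)=1; μ^(2)=-2

((3, 0, 1); (1, 1, 0))


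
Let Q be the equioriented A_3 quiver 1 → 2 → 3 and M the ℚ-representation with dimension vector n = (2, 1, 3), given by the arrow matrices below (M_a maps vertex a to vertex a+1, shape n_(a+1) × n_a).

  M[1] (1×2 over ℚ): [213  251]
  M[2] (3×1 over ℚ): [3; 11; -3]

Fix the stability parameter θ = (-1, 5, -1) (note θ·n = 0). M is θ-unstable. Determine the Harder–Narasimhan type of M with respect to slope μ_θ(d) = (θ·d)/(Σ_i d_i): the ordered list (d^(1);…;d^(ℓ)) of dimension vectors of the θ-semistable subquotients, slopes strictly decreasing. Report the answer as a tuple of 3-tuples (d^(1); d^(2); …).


Interval decomposition of M: I[1,1], I[1,3], I[3,3]^2.
HN type (ℓ=2): μ^(1)=2; μ^(2)=-1

((0, 1, 1); (2, 0, 2))


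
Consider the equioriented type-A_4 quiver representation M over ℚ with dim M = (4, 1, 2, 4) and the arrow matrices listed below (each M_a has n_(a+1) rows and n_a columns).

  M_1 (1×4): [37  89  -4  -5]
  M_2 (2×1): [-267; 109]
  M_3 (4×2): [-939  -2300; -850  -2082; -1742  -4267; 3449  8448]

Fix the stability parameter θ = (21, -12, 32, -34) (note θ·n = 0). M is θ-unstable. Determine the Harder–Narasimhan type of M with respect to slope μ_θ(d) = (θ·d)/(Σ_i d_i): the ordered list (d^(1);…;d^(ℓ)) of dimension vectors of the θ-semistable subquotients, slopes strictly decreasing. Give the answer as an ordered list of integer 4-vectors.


Barcode: M ≅ I[1,1]^3, I[1,4], I[3,4], I[4,4]^2. HN layers by μ_θ (4 steps, strictly decreasing):
  μ^(1)=21; μ^(2)=7/4; μ^(3)=-1; μ^(4)=-34

((3, 0, 0, 0); (1, 1, 1, 1); (0, 0, 1, 1); (0, 0, 0, 2))


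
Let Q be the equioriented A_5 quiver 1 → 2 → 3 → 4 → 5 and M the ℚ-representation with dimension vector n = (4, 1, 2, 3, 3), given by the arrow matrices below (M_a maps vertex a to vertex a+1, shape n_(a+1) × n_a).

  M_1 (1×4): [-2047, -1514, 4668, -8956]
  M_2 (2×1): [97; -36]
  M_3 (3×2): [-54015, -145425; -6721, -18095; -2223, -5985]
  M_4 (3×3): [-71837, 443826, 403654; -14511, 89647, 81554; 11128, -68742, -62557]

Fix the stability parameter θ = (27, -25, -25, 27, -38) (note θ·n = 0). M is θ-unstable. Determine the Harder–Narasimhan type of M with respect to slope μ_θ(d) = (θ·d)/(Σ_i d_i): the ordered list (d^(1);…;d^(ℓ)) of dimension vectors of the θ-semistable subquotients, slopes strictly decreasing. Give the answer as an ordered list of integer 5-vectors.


Barcode: M ≅ I[1,1]^3, I[1,5], I[3,3], I[4,5]^2. HN layers by μ_θ (4 steps, strictly decreasing):
  μ^(1)=27; μ^(2)=-11/2; μ^(3)=-23/3; μ^(4)=-25

((3, 0, 0, 0, 0); (0, 0, 0, 3, 3); (1, 1, 1, 0, 0); (0, 0, 1, 0, 0))


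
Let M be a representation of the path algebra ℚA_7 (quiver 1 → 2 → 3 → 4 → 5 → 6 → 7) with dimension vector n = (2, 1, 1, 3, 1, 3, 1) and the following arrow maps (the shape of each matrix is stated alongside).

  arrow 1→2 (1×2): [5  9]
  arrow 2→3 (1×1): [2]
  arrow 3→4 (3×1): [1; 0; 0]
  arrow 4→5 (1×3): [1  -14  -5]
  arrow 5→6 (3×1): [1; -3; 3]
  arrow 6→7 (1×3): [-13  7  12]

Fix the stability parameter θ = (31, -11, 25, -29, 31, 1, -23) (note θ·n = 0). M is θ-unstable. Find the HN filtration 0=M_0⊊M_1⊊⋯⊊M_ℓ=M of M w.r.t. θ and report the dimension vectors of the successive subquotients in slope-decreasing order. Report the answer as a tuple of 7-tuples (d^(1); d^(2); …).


Barcode: M ≅ I[1,1], I[1,7], I[4,4]^2, I[6,6]^2. HN layers by μ_θ (4 steps, strictly decreasing):
  μ^(1)=31; μ^(2)=25/7; μ^(3)=1; μ^(4)=-29

((1, 0, 0, 0, 0, 0, 0); (1, 1, 1, 1, 1, 1, 1); (0, 0, 0, 0, 0, 2, 0); (0, 0, 0, 2, 0, 0, 0))


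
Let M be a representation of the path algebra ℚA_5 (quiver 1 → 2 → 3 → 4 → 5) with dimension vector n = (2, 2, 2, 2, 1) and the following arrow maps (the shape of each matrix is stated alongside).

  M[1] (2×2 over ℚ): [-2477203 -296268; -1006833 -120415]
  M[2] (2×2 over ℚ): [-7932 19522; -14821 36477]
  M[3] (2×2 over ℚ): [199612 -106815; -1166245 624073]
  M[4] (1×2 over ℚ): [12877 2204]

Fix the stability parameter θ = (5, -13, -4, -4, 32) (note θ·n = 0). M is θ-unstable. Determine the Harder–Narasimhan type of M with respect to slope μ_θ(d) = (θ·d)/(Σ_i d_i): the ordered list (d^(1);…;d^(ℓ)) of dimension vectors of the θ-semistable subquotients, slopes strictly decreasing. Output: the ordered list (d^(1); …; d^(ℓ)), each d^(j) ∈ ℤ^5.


Via rank(M_{q-1}∘⋯∘M_p): M ≅ I[1,4], I[1,5].
μ_θ-semistable layers: μ^(1)=32; μ^(2)=-4

((0, 0, 0, 0, 1); (2, 2, 2, 2, 0))


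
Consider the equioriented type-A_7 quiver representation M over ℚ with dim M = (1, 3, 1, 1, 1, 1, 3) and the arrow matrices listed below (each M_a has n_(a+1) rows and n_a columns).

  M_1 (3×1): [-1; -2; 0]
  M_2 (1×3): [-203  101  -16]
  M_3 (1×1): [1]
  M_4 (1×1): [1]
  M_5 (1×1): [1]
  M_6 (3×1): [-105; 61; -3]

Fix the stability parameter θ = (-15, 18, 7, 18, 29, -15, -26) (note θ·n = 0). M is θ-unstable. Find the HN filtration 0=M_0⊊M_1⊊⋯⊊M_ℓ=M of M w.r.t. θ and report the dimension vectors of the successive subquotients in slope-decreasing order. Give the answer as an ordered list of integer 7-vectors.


Interval decomposition of M: I[1,7], I[2,2]^2, I[7,7]^2.
HN type (ℓ=4): μ^(1)=18; μ^(2)=31/6; μ^(3)=-15; μ^(4)=-26

((0, 2, 0, 0, 0, 0, 0); (0, 1, 1, 1, 1, 1, 1); (1, 0, 0, 0, 0, 0, 0); (0, 0, 0, 0, 0, 0, 2))


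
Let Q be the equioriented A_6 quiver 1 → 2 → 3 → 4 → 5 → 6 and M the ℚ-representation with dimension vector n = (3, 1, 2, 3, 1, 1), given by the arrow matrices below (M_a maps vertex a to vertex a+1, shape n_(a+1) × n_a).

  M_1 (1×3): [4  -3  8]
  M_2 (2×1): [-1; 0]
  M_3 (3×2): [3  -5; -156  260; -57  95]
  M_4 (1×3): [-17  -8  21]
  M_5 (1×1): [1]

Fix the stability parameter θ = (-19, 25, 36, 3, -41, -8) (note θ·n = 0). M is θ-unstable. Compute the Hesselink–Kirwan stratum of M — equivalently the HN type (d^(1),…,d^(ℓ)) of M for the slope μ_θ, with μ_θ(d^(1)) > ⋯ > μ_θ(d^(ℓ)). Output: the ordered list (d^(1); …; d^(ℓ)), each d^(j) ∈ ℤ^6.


Interval decomposition of M: I[1,1]^2, I[1,4], I[3,3], I[4,4], I[4,6].
HN type (ℓ=5): μ^(1)=36; μ^(2)=64/3; μ^(3)=3; μ^(4)=-8; μ^(5)=-19

((0, 0, 1, 0, 0, 0); (0, 1, 1, 1, 0, 0); (0, 0, 0, 1, 0, 0); (0, 0, 0, 0, 0, 1); (3, 0, 0, 1, 1, 0))


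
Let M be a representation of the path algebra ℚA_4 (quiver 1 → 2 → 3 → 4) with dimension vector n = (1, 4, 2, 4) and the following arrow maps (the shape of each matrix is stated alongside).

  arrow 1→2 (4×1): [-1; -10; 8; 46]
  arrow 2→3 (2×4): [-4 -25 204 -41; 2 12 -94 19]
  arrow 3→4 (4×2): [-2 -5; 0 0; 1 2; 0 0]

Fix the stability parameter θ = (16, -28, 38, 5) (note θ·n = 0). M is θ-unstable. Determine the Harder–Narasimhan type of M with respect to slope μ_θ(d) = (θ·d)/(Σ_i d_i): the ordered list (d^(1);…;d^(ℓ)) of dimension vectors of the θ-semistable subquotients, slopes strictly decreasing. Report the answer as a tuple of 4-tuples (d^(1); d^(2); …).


Interval decomposition of M: I[1,2], I[2,2], I[2,4]^2, I[4,4]^2.
HN type (ℓ=4): μ^(1)=43/2; μ^(2)=5; μ^(3)=-6; μ^(4)=-28

((0, 0, 2, 2); (0, 0, 0, 2); (1, 1, 0, 0); (0, 3, 0, 0))


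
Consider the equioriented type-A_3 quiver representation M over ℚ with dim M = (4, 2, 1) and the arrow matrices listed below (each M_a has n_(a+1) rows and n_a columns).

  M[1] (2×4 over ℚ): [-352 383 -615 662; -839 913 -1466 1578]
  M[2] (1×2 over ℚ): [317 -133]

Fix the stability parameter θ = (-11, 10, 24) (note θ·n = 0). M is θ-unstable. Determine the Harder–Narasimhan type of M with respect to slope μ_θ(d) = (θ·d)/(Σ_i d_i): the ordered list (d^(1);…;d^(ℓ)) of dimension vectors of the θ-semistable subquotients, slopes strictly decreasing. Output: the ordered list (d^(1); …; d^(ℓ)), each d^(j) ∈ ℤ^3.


Barcode: M ≅ I[1,1]^2, I[1,2], I[1,3]. HN layers by μ_θ (3 steps, strictly decreasing):
  μ^(1)=24; μ^(2)=10; μ^(3)=-11

((0, 0, 1); (0, 2, 0); (4, 0, 0))


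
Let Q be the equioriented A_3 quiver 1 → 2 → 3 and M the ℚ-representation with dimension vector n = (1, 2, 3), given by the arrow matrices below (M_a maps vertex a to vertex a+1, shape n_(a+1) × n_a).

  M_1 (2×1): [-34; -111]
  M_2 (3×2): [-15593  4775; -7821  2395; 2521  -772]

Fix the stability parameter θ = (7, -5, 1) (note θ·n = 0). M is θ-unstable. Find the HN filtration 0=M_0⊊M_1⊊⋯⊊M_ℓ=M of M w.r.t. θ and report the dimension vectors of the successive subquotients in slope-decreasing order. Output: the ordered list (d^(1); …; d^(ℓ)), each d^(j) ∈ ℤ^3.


Barcode: M ≅ I[1,3], I[2,3], I[3,3]. HN layers by μ_θ (2 steps, strictly decreasing):
  μ^(1)=1; μ^(2)=-5

((1, 1, 3); (0, 1, 0))


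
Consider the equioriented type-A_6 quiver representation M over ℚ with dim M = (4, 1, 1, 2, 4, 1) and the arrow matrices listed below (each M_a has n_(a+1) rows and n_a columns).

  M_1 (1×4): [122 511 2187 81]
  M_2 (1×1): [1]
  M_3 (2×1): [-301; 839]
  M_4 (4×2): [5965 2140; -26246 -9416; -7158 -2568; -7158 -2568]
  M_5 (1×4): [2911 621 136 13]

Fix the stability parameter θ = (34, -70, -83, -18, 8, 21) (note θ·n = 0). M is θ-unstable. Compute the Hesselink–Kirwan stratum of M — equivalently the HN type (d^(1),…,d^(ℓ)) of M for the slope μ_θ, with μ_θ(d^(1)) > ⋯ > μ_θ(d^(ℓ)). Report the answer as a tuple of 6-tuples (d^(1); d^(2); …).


Barcode: M ≅ I[1,1]^3, I[1,6], I[4,4], I[5,5]^3. HN layers by μ_θ (5 steps, strictly decreasing):
  μ^(1)=34; μ^(2)=21; μ^(3)=8; μ^(4)=-18; μ^(5)=-119/3

((3, 0, 0, 0, 0, 0); (0, 0, 0, 0, 0, 1); (0, 0, 0, 0, 4, 0); (0, 0, 0, 2, 0, 0); (1, 1, 1, 0, 0, 0))


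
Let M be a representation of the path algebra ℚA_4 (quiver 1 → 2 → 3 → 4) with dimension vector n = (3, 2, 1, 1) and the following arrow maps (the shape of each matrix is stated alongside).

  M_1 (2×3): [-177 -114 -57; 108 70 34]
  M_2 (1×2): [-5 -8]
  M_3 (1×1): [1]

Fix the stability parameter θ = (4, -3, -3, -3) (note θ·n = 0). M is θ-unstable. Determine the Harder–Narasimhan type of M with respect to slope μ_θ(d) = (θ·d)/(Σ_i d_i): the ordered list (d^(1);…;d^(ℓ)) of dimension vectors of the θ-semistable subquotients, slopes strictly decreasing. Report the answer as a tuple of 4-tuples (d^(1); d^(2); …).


Interval decomposition of M: I[1,1], I[1,2], I[1,4].
HN type (ℓ=3): μ^(1)=4; μ^(2)=1/2; μ^(3)=-5/4

((1, 0, 0, 0); (1, 1, 0, 0); (1, 1, 1, 1))


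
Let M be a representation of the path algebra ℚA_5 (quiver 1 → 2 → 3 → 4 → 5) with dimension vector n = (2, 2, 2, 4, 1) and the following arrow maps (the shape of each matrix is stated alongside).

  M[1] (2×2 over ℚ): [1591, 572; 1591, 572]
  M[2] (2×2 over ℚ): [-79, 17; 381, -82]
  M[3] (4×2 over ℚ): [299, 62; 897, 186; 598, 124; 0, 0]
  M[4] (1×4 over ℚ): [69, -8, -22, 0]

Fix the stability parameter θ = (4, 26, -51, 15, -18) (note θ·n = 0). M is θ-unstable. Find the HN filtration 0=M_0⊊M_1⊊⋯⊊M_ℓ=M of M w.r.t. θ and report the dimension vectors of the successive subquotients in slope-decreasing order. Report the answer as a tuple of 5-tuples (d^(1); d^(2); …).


Via rank(M_{q-1}∘⋯∘M_p): M ≅ I[1,1], I[1,3], I[2,5], I[4,4]^3.
μ_θ-semistable layers: μ^(1)=15; μ^(2)=4; μ^(3)=-3/2; μ^(4)=-7; μ^(5)=-25/2

((0, 0, 0, 3, 0); (1, 0, 0, 0, 0); (0, 0, 0, 1, 1); (1, 1, 1, 0, 0); (0, 1, 1, 0, 0))


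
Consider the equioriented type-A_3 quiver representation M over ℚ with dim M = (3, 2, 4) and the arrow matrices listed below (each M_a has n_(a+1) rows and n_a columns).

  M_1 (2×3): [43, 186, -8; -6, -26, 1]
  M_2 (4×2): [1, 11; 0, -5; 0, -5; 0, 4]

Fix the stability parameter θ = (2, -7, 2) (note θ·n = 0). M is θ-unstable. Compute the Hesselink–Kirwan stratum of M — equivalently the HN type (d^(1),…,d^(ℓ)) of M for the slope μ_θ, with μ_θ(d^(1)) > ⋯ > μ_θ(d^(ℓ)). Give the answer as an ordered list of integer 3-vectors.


Barcode: M ≅ I[1,1], I[1,3]^2, I[3,3]^2. HN layers by μ_θ (2 steps, strictly decreasing):
  μ^(1)=2; μ^(2)=-5/2

((1, 0, 4); (2, 2, 0))


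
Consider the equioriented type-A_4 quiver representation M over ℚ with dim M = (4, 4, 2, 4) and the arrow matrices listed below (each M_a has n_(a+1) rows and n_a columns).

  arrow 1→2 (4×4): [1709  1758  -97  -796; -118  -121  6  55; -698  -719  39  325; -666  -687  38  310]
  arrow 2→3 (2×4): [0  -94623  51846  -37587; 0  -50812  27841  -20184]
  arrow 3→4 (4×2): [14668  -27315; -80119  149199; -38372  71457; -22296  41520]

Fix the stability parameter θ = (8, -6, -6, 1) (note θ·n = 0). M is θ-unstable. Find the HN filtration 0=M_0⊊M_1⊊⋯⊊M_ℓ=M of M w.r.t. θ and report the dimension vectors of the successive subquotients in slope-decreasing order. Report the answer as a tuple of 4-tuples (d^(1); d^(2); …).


Interval decomposition of M: I[1,2]^2, I[1,4]^2, I[4,4]^2.
HN type (ℓ=2): μ^(1)=1; μ^(2)=-4/3

((2, 2, 0, 4); (2, 2, 2, 0))


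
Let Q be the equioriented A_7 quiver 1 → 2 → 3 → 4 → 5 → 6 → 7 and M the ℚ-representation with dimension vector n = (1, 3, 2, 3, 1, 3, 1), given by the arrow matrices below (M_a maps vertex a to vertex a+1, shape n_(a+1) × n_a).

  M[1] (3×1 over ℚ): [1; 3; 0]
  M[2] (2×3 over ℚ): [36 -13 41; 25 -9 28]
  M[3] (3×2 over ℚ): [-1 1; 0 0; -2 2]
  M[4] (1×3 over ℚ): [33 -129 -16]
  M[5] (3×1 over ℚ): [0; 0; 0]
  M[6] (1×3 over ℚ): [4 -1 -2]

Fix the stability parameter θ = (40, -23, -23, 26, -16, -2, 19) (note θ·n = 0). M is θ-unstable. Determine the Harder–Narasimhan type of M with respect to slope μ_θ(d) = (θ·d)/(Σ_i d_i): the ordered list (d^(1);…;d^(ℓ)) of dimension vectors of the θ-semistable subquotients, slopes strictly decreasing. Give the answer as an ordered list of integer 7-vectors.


Barcode: M ≅ I[1,5], I[2,2], I[2,3], I[4,4]^2, I[6,6]^2, I[6,7]. HN layers by μ_θ (5 steps, strictly decreasing):
  μ^(1)=26; μ^(2)=19; μ^(3)=5; μ^(4)=-2; μ^(5)=-23

((0, 0, 0, 2, 0, 0, 0); (0, 0, 0, 0, 0, 0, 1); (0, 0, 0, 1, 1, 0, 0); (1, 1, 1, 0, 0, 3, 0); (0, 2, 1, 0, 0, 0, 0))


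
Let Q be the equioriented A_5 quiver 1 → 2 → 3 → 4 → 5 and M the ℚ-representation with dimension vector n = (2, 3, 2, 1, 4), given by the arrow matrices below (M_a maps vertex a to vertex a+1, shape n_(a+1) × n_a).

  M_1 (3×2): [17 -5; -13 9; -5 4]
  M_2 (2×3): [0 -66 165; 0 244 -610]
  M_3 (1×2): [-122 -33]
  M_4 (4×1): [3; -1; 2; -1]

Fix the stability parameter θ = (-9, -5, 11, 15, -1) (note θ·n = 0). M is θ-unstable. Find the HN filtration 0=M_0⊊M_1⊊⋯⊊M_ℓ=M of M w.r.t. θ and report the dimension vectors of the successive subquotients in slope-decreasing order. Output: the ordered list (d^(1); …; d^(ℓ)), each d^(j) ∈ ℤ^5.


Interval decomposition of M: I[1,2], I[1,3], I[2,2], I[3,5], I[5,5]^3.
HN type (ℓ=5): μ^(1)=11; μ^(2)=25/3; μ^(3)=-1; μ^(4)=-5; μ^(5)=-9

((0, 0, 1, 0, 0); (0, 0, 1, 1, 1); (0, 0, 0, 0, 3); (0, 3, 0, 0, 0); (2, 0, 0, 0, 0))


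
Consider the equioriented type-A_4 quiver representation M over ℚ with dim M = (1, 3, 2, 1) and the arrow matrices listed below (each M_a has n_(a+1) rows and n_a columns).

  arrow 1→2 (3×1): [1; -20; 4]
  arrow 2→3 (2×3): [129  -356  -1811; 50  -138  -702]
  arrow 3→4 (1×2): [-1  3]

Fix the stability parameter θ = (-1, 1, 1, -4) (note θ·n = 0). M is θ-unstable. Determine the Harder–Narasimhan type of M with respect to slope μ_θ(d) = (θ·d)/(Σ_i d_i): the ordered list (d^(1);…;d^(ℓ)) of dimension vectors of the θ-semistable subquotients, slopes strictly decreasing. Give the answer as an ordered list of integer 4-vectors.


Interval decomposition of M: I[1,4], I[2,2], I[2,3].
HN type (ℓ=3): μ^(1)=1; μ^(2)=-2/3; μ^(3)=-1

((0, 2, 1, 0); (0, 1, 1, 1); (1, 0, 0, 0))


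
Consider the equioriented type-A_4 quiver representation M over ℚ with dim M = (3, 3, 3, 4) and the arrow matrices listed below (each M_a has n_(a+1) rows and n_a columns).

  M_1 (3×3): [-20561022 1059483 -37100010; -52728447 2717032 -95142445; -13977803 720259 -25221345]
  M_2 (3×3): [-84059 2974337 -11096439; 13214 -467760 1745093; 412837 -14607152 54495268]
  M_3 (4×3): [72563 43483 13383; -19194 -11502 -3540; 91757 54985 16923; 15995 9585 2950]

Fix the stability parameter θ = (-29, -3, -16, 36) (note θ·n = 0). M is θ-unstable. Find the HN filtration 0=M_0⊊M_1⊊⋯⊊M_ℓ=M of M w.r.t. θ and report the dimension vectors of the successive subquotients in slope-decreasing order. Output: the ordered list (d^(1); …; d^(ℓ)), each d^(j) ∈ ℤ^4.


Barcode: M ≅ I[1,1], I[1,4]^2, I[2,3], I[4,4]^2. HN layers by μ_θ (3 steps, strictly decreasing):
  μ^(1)=36; μ^(2)=-19/2; μ^(3)=-29

((0, 0, 0, 4); (0, 3, 3, 0); (3, 0, 0, 0))


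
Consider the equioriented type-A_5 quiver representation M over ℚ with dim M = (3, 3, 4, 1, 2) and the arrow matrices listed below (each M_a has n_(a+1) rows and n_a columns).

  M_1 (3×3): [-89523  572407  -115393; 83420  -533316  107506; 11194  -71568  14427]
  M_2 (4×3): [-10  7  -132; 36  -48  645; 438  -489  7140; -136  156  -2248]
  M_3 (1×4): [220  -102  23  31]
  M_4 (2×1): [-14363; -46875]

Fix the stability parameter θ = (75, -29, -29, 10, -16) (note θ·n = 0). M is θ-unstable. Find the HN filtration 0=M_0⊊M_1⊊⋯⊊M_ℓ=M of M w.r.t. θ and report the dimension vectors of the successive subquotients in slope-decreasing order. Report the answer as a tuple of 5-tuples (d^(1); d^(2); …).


Barcode: M ≅ I[1,2], I[1,3], I[1,5], I[3,3]^2, I[5,5]. HN layers by μ_θ (5 steps, strictly decreasing):
  μ^(1)=23; μ^(2)=17/3; μ^(3)=11/5; μ^(4)=-16; μ^(5)=-29

((1, 1, 0, 0, 0); (1, 1, 1, 0, 0); (1, 1, 1, 1, 1); (0, 0, 0, 0, 1); (0, 0, 2, 0, 0))


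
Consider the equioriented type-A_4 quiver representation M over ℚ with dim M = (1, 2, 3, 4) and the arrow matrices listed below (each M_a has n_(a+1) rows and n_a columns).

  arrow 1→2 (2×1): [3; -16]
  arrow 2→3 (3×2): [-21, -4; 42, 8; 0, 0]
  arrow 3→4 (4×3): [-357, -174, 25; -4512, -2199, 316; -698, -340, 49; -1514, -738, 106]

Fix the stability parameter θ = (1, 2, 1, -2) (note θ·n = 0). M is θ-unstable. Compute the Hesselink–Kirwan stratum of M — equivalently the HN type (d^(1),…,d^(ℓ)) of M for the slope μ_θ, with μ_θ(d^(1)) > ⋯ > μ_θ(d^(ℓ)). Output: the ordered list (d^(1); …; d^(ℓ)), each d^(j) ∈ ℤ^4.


Interval decomposition of M: I[1,4], I[2,2], I[3,4]^2, I[4,4].
HN type (ℓ=4): μ^(1)=2; μ^(2)=1/2; μ^(3)=-1/2; μ^(4)=-2

((0, 1, 0, 0); (1, 1, 1, 1); (0, 0, 2, 2); (0, 0, 0, 1))


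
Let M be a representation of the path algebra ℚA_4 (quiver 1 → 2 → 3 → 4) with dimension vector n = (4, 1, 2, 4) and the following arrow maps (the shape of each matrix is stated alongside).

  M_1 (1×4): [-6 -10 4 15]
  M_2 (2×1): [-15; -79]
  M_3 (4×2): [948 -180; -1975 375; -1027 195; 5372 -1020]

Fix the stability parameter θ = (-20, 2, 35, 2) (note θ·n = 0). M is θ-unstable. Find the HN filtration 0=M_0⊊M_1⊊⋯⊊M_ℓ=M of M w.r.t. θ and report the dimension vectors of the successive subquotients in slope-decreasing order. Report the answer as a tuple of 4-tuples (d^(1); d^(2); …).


Via rank(M_{q-1}∘⋯∘M_p): M ≅ I[1,1]^3, I[1,3], I[3,4], I[4,4]^3.
μ_θ-semistable layers: μ^(1)=35; μ^(2)=37/2; μ^(3)=2; μ^(4)=-20

((0, 0, 1, 0); (0, 0, 1, 1); (0, 1, 0, 3); (4, 0, 0, 0))
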